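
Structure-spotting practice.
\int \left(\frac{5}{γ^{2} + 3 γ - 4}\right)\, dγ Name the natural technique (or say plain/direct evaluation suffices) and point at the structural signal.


Diagnosis: partial fractions — the factorization of γ^{2} + 3 γ - 4 is the whole battle; after it, each term is a table integral.


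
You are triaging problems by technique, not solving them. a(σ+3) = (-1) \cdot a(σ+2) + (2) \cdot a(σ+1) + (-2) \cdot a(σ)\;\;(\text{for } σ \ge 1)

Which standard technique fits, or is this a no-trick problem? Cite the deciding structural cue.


Best approach: the characteristic-root method — because shifting σ leaves the equation's coefficients unchanged, exponential trials reduce it to algebra.


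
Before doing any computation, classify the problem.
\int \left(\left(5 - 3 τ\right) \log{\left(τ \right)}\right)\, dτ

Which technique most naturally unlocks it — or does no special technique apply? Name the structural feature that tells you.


Verdict: integration by parts — logs resist antidifferentiation but differentiate beautifully; pair \log{\left(τ \right)} with the polynomial 5 - 3 τ via parts.


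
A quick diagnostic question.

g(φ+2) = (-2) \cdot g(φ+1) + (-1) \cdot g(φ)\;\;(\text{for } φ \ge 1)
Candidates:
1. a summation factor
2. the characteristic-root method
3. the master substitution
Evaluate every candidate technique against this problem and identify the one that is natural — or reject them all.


Verdict: the characteristic-root method — shift-invariance with fixed coefficients calls for exponential trials; the characteristic polynomial finds every r^φ.
- a summation factor — the recurrence reaches back more than one step, outside the first-order family a summation factor normalizes.
- the characteristic-root method: applies; the problem has the shape this method handles.
- the master substitution — the recursive argument is a shift of the index, not a fixed fraction of it.


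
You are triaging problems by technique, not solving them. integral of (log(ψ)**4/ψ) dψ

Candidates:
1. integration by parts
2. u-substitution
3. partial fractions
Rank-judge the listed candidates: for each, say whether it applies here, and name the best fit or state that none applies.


Verdict: u-substitution — the only nontrivial dependence routes through log(ψ), whose derivative supplies the leftover factor up to a constant multiple — u = log(ψ) flattens it.
- integration by parts — no split into a nonconstant polynomial times one of the standard kernels — exp, sine, or cosine of a linear argument, or a logarithm — applies here.
- u-substitution: yes — fits the structure here.
- partial fractions: the expression is not a ratio of polynomials that decomposes further.


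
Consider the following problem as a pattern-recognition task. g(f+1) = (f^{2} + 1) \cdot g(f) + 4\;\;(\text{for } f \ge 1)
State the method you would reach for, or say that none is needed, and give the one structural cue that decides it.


Technique: a summation factor — because the multiplier f^{2} + 1 is index-dependent, divide through by its running product and sum the resulting differences.


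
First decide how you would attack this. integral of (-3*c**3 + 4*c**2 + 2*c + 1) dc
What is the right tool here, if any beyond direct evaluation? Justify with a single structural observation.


Method: no special technique — a term-by-term power-rule job in c; no substitution or rearrangement earns its keep here.


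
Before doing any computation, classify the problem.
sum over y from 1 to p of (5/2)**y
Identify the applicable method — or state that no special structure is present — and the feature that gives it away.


Diagnosis: the geometric series formula — each term is 5/2 times the previous one, so the geometric-series formula applies directly.


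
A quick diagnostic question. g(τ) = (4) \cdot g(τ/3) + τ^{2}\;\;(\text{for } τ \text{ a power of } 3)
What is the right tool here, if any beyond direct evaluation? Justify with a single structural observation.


Technique: the master substitution — treat m = log base 3 of τ as the new clock: one recursion step advances m by one while τ scales by 3.


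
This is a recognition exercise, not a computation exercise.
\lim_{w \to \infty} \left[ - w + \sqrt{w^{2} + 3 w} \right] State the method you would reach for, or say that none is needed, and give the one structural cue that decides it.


Verdict: conjugate multiplication — \sqrt{w^{2} + 3 w} and w both blow up, but their difference is tame once the conjugate rationalizes it.


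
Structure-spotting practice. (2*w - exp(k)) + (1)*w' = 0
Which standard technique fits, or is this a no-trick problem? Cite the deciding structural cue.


Verdict: a linear integrating factor — the equation is linear in w with coefficient 2; multiplying by the integrating factor exp(∫2) makes the left side a perfect derivative.


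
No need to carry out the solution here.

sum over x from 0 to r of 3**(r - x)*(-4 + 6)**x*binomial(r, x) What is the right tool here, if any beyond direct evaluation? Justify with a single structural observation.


Verdict: the binomial theorem — the summand is term x of a binomial expansion in (-4 + 6) and 3; the whole sum is a single power.


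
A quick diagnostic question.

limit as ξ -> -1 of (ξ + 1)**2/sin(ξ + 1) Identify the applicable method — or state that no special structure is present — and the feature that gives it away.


Diagnosis: l'Hôpital's rule (0/0) — the 0/0 form at -1 is the signature situation for l'Hôpital's rule. Expanding numerator and denominator to first order gives the same value — the rule automates exactly that.


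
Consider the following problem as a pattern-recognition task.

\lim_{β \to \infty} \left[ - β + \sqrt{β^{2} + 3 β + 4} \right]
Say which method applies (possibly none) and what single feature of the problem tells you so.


Diagnosis: conjugate multiplication — this difference gives up after one conjugate multiplication — the radical structure cancels against its conjugate.


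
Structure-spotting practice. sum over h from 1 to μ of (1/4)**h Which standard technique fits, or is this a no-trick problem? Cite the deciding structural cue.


Diagnosis: the geometric series formula — each summand is the previous one scaled by 1/4; that constant multiplier is itself the geometric structure.


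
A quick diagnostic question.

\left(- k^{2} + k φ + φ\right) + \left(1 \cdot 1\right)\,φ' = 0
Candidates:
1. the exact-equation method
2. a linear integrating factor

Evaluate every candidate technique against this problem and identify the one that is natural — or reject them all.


Method: a linear integrating factor — the unknown enters only to the first power against a nonzero forcing term — the integrating-factor template applies directly.
- the exact-equation method: no potential function has this form as its differential, as written.
- a linear integrating factor: a fit — the right tool for this form.


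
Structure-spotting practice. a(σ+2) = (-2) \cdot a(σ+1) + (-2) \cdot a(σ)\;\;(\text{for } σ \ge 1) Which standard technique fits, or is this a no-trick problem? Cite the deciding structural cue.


Best approach: the characteristic-root method — the recurrence is linear and homogeneous with constant coefficients, so the ansatz r^σ turns it into a polynomial equation for r.


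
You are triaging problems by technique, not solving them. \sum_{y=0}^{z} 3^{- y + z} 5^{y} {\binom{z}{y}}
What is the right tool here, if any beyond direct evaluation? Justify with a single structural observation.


Verdict: the binomial theorem — the binomial coefficients weight matched powers of 5 and 3, which is exactly the expansion of a binomial power.


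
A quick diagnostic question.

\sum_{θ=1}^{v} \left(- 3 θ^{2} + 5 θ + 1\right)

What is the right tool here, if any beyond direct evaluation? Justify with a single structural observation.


Technique: no special technique — every summand is a constant multiple of a power of θ — apply the standard power-sum identities one degree at a time.


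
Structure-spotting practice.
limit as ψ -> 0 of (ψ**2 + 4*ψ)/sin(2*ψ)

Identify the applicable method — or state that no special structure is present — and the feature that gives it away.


Best approach: l'Hôpital's rule (0/0) — substituting 0 gives 0 over 0; differentiate top and bottom once and re-evaluate. A local series expansion at the point resolves it as well; the rule is the packaged version of that step.


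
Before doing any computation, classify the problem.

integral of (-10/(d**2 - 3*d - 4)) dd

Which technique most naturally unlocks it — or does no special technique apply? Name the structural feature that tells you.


Best approach: partial fractions — with d**2 - 3*d - 4 factorable and the degree on top strictly smaller, simple-fraction decomposition is immediate.


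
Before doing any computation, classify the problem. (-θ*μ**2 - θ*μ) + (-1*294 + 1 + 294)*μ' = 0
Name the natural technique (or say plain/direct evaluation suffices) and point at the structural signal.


Technique: separation of variables — all dependence on the two variables factors apart, the defining separable shape. A Bernoulli substitution applies to this equation as given; separation takes the same equation in its displayed form.


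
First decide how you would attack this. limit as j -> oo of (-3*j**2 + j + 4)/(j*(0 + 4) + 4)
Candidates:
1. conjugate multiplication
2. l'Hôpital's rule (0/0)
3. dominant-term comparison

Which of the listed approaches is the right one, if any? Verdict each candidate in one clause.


Best approach: dominant-term comparison — divide by the highest power of j present: lower-order terms vanish and the dominant ratio remains.
- conjugate multiplication — the conjugate move applies to radical differences, which this is not.
- l'Hôpital's rule (0/0): as a single quotient the expression runs to ∞/∞ at the limit point — an at-infinity form of the rule would apply, though the leading-growth comparison is the direct reading.
- dominant-term comparison: applicable, and directly so.


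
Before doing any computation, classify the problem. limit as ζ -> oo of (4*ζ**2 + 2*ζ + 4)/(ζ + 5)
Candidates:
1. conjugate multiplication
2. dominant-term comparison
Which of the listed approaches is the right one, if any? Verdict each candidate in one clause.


Technique: dominant-term comparison — as ζ grows, only the highest-degree terms matter — compare leading terms and read the limit off.
- conjugate multiplication — no difference of divergent radicals appears, so rationalizing has nothing to cancel.
- dominant-term comparison: yes — fits the structure here.


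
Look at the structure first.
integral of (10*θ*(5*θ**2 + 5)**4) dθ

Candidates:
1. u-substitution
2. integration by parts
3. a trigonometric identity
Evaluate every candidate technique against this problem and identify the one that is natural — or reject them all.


Verdict: u-substitution — read it as f(5*θ**2 + 5) times a constant multiple of d(5*θ**2 + 5): one substitution, u = 5*θ**2 + 5, finishes it. Expanding everything out would also get there; the substitution is the systematic route.
- u-substitution — yes — fits the structure here.
- integration by parts: splitting off a factor buys nothing — the integrand integrates directly without parts.
- a trigonometric identity — no sine or cosine appears, so there is nothing for a trigonometric identity to act on.


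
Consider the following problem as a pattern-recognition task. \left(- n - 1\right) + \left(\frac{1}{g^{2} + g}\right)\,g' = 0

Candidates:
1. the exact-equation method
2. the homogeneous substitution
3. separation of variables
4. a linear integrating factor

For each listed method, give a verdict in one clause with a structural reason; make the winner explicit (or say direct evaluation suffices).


Diagnosis: separation of variables — all dependence on the two variables factors apart, the defining separable shape. This doubles as a Bernoulli equation in the unknown as written; dividing and integrating works on it directly.
- the exact-equation method: any potential here is of the trivial single-variable kind; the exact method earns its name only with genuine cross terms.
- the homogeneous substitution — the ratio of the variables does not determine the slope.
- separation of variables: applicable, and directly so.
- a linear integrating factor — the unknown enters nonlinearly (through a power, a denominator, or a transcendental function), which the linear integrating-factor recipe cannot absorb as-is — any repair would come from a preliminary substitution, not the factor.


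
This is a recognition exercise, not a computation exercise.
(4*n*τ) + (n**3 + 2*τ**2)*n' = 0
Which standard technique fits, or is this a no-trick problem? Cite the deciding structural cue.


Technique: the exact-equation method — the compatibility test passes: the n-derivative of 4*n*τ matches the τ-derivative of n**3 + 2*τ**2, so integrate a potential.


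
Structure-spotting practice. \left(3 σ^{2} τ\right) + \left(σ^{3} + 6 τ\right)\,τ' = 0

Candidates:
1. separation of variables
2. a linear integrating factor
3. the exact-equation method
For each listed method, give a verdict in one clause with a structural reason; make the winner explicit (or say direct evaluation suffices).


Technique: the exact-equation method — this form is already the differential of something: the matching mixed partials of 3 σ^{2} τ and σ^{3} + 6 τ prove it.
- separation of variables — no division isolates the independent variable from the unknown.
- a linear integrating factor — the unknown enters nonlinearly (through a power, a denominator, or a transcendental function), which the linear integrating-factor recipe cannot absorb as-is — any repair would come from a preliminary substitution, not the factor.
- the exact-equation method — yes, a natural case for it.


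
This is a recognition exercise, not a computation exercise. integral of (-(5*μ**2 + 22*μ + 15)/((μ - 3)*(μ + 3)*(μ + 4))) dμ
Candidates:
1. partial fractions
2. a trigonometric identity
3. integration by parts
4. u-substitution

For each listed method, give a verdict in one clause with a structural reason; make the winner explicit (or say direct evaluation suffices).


Verdict: partial fractions — a proper rational integrand whose denominator splits into simpler factors — decompose into partial fractions first.
- partial fractions: yes, a natural case for it.
- a trigonometric identity: with no trigonometric functions present, identity rewriting has no target.
- integration by parts: there is no nonconstant-polynomial-times-kernel split with an exp, sine, cosine (degree-1 argument), or logarithm partner.
- u-substitution: no subexpression of the integrand serves as a whole-integral substitution inner — individual terms may offer their own, but none carries its derivative as a factor of the full integrand; a working change of variable would have to be constructed from outside the expression.


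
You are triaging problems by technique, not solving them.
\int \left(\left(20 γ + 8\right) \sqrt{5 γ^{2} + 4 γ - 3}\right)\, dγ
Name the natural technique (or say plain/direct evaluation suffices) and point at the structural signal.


Best approach: u-substitution — differentiating the inner expression 5 γ^{2} + 4 γ - 3 produces the factor 20 γ + 8 up to a constant multiple, so substituting u = 5 γ^{2} + 4 γ - 3 reduces everything to a one-variable integral in u.


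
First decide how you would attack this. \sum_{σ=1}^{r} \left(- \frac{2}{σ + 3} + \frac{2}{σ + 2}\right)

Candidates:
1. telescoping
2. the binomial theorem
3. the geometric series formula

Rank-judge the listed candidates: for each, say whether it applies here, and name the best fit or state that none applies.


Method: telescoping — consecutive terms evaluate one function at adjacent indices (\frac{2}{σ + 2} is its current value): one term's tail is the next term's head, so the chain collapses.
- telescoping — yes — fits the structure here.
- the binomial theorem: the summand does not match any term pattern of an expanded binomial power.
- the geometric series formula: dividing successive terms gives an index-dependent quantity, not a constant.


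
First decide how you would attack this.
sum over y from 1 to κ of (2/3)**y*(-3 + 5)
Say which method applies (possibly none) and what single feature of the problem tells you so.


Verdict: the geometric series formula — each summand is the previous one scaled by 2/3; that constant multiplier is itself the geometric structure.


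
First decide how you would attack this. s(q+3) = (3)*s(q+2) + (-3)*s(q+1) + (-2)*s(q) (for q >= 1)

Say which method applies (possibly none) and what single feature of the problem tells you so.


Method: the characteristic-root method — constant coefficients and linearity mean the ansatz r^q reduces it to solving the characteristic polynomial.


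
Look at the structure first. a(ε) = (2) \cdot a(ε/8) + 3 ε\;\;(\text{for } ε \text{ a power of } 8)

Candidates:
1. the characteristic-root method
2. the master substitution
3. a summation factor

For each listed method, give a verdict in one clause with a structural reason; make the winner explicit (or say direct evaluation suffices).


Diagnosis: the master substitution — the argument contracts 8-fold per step: reindex ε exponentially and solve the linear recurrence in the new index.
- the characteristic-root method — the recursion divides its index rather than shifting it — outside the constant-shift family the root method covers.
- the master substitution: applies; the problem has the shape this method handles.
- a summation factor — a divided-index call is outside the fixed-shift first-order family a summation factor normalizes.


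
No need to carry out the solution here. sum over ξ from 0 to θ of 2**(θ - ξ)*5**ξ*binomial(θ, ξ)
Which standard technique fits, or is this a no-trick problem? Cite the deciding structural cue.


Verdict: the binomial theorem — terms weighting binomial(θ, ξ) against matched powers of 5 and 2 reassemble into (5 + 2)^θ by the binomial theorem.


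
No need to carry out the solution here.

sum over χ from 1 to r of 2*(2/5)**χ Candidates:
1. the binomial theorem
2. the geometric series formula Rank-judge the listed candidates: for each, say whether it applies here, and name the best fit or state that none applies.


Best approach: the geometric series formula — the ratio of consecutive terms is the constant 2/5, independent of the index — a geometric sum.
- the binomial theorem — no binomial coefficients pair with matched powers.
- the geometric series formula — yes, a natural case for it.


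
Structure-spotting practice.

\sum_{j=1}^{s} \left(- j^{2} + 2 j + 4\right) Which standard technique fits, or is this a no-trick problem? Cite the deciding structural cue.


Verdict: no special technique — constant-multiple powers of j with no cancellation partners and no common ratio — use the standard power-sum formulas.


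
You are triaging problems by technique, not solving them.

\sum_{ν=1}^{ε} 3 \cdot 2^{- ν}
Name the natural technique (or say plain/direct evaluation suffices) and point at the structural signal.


Best approach: the geometric series formula — consecutive terms stand in a fixed index-free ratio — the geometric sum formula closes it.


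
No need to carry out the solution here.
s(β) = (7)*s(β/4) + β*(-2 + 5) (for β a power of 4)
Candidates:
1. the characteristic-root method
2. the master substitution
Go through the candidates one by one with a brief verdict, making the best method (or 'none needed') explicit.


Best approach: the master substitution — the index is divided (β/4), not shifted — substitute β = 4^m to straighten it into a shift recurrence.
- the characteristic-root method: the recursion divides its index rather than shifting it — outside the constant-shift family the root method covers.
- the master substitution — a fit — the right tool for this form.


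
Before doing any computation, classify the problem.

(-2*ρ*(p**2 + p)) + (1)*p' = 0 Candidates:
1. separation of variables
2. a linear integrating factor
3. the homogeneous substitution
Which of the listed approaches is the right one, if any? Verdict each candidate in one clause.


Verdict: separation of variables — solved for the derivative, the right side splits multiplicatively into a function of each variable alone — divide and integrate each side. A Bernoulli substitution applies to this equation as given; separation takes the same equation in its displayed form.
- separation of variables — yes, a natural case for it.
- a linear integrating factor — the unknown enters nonlinearly (through a power, a denominator, or a transcendental function), which the linear integrating-factor recipe cannot absorb as-is — any repair would come from a preliminary substitution, not the factor.
- the homogeneous substitution: the slope changes under joint rescaling, failing the degree-zero test.


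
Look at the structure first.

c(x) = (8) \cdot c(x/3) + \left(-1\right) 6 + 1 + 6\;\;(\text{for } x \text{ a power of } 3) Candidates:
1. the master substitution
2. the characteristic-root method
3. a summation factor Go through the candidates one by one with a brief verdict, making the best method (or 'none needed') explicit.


Diagnosis: the master substitution — the argument shrinks by the factor 3, so measure the index on a logarithmic scale and the recursion becomes a shift.
- the master substitution — applicable, and directly so.
- the characteristic-root method: the recursion divides its index rather than shifting it — outside the constant-shift family the root method covers.
- a summation factor: the recursion divides its index rather than shifting it — there is no previous-term chain for a summation factor to telescope.


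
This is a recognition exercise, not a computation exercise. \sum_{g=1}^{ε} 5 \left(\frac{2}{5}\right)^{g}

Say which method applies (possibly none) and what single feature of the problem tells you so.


Best approach: the geometric series formula — the ratio of consecutive terms is the constant \frac{2}{5}, independent of the index — a geometric sum.


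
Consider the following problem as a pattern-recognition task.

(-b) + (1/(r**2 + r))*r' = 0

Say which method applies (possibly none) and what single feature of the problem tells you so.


Technique: separation of variables — a product of single-variable factors, b and r**2 + r — the textbook separable form. Rearranged, this also fits the Bernoulli template directly; separation reads the product structure as given.


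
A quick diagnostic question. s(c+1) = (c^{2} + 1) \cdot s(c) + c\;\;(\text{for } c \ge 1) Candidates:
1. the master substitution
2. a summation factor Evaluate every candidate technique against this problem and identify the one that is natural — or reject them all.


Diagnosis: a summation factor — rescale the sequence by the product of the weights c^{2} + 1 so far — the recurrence collapses to a plain running sum.
- the master substitution: no fixed divisor shrinks the index between calls.
- a summation factor: applicable, and directly so.


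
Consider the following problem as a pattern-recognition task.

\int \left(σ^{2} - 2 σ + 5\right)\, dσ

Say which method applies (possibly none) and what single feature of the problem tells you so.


Best approach: no special technique — every term is a constant multiple of a power of σ; term-wise power-rule integration needs no preliminary transformation.


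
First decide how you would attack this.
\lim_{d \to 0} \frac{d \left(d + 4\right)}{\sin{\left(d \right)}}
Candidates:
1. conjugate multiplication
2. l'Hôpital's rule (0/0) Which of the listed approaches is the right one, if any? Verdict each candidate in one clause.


Diagnosis: l'Hôpital's rule (0/0) — plug in 0: top and bottom both hit zero, so differentiate each and retry. Expanding numerator and denominator to first order gives the same value — the rule automates exactly that.
- conjugate multiplication: multiplying by a conjugate would not remove any indeterminacy here.
- l'Hôpital's rule (0/0): yes — fits the structure here.


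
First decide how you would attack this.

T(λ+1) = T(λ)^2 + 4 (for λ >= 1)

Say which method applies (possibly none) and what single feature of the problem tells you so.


Technique: no special technique — the update rule curves (it is not linear in the unknown sequence), so no superposition-based closed form attaches — iterate or study it directly.


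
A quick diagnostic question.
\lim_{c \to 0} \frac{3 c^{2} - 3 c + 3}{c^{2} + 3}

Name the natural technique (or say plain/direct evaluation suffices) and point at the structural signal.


Diagnosis: no special technique — no zero denominators, no indeterminate clash at 0 — substitute and read off the value.


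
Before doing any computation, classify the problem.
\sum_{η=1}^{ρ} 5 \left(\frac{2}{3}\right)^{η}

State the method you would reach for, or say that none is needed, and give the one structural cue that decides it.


Best approach: the geometric series formula — each summand is the previous one scaled by \frac{2}{3}; that constant multiplier is itself the geometric structure.


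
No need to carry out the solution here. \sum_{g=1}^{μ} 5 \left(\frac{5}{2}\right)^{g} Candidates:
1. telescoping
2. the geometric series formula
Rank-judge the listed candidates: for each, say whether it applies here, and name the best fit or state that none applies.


Method: the geometric series formula — consecutive terms stand in a fixed index-free ratio — the geometric sum formula closes it.
- telescoping: computed from the summand as displayed, the partial sums build up without the pairwise collapse telescoping exploits.
- the geometric series formula: applies; the problem has the shape this method handles.


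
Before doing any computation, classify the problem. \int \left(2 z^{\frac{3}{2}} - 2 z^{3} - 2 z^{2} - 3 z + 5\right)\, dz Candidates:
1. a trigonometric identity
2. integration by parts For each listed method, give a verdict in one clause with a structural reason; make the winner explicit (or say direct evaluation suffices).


Method: no special technique — every term is a constant multiple of a power of z; term-wise power-rule integration needs no preliminary transformation.
- a trigonometric identity: no sine or cosine appears, so there is nothing for a trigonometric identity to act on.
- integration by parts: the nonconstant-polynomial-times-standard-kernel pattern (an exp, sine, cosine, or logarithm partner) is absent.


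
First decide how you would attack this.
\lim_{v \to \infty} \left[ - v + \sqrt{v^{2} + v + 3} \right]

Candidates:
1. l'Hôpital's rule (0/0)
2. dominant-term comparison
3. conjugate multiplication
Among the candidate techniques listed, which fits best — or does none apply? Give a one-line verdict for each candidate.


Verdict: conjugate multiplication — the difference \sqrt{v^{2} + v + 3} - v is an ∞ − ∞ stalemate; its conjugate partner breaks the tie.
- l'Hôpital's rule (0/0): no quotient structure at all: the clash is ∞ minus ∞, which rationalizing converts into a tractable ratio.
- dominant-term comparison — this is not a rational comparison of growth rates at infinity.
- conjugate multiplication — yes, a natural case for it.


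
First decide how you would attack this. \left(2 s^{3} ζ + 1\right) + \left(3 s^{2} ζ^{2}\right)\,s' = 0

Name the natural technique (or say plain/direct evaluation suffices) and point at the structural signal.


Diagnosis: the exact-equation method — this form is already the differential of something: the matching mixed partials of 2 s^{3} ζ + 1 and 3 s^{2} ζ^{2} prove it.


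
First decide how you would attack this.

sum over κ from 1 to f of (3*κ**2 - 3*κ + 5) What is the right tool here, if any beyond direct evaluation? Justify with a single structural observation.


Verdict: no special technique — recognize the absence of structure: constant-multiple powers of κ summed plainly, no special method required.


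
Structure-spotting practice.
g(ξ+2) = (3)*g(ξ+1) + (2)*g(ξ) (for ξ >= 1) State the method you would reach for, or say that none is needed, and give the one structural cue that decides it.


Technique: the characteristic-root method — this is the constant-coefficient homogeneous case — the whole solution in ξ reduces to a polynomial's roots.


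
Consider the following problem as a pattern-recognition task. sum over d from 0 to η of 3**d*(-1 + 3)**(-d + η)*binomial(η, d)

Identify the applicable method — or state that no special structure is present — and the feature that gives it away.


Best approach: the binomial theorem — binomial coefficients against complementary powers of 3 and (-1 + 3): recognize the binomial expansion and resum.


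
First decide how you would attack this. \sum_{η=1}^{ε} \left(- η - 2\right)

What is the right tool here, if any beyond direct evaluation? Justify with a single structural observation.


Technique: no special technique — no ratio, no shift structure, no binomial pattern: sum the constant-multiple powers of η with known formulas.


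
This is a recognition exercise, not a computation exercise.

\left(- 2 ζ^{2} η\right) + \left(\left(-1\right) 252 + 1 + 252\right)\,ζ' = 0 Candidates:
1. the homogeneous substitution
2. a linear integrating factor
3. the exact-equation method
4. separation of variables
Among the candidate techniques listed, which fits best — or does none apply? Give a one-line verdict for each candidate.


Method: separation of variables — all dependence on the two variables factors apart, the defining separable shape.
- the homogeneous substitution — rescaling both variables together changes the slope, so no ratio substitution collapses it.
- a linear integrating factor: a nonlinear term in the unknown puts this outside the integrating-factor template.
- the exact-equation method: the mixed partial derivatives differ, so the left side is not a total differential.
- separation of variables — a fit — the right tool for this form.


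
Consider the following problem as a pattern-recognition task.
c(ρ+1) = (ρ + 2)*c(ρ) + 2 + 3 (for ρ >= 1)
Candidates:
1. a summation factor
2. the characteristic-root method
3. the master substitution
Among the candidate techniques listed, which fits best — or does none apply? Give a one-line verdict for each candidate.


Method: a summation factor — one-term recursion with variable weight ρ + 2 is solved by product normalization, not by root-finding.
- a summation factor: yes — fits the structure here.
- the characteristic-root method: an index-dependent weight blocks the pure exponential ansatz.
- the master substitution: the recursion shifts the index rather than dividing it.


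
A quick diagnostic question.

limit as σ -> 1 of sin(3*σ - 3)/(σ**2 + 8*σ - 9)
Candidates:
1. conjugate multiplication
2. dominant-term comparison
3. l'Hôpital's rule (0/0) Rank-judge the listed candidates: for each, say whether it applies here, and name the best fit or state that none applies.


Diagnosis: l'Hôpital's rule (0/0) — plug in 1: top and bottom both hit zero, so differentiate each and retry. A local series expansion at the point resolves it as well; the rule is the packaged version of that step.
- conjugate multiplication — no divergent radical difference is present for a conjugate pair to cancel.
- dominant-term comparison — leading-power comparison does not apply to this form.
- l'Hôpital's rule (0/0) — a fit — the right tool for this form.


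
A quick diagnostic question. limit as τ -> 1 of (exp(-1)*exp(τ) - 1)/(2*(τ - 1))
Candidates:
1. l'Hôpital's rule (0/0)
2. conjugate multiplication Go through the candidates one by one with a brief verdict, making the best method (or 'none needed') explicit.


Best approach: l'Hôpital's rule (0/0) — both numerator and denominator vanish at 1: the genuine 0/0 indeterminate that l'Hôpital exists for. One could equally expand both pieces locally and compare leading terms; the rule does that in one stroke.
- l'Hôpital's rule (0/0): applies; the problem has the shape this method handles.
- conjugate multiplication: the conjugate move applies to radical differences, which this is not.


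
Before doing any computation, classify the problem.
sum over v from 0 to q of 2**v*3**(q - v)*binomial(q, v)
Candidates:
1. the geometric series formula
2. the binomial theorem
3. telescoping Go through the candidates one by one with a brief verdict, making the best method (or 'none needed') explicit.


Verdict: the binomial theorem — binomial coefficients against complementary powers of 2 and 3: recognize the binomial expansion and resum.
- the geometric series formula: consecutive terms are not related by a fixed multiplier.
- the binomial theorem: applicable, and directly so.
- telescoping: writing out consecutive terms as given produces no pairwise cancellation.


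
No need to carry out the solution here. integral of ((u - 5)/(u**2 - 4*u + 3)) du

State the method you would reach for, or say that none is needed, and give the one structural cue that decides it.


Technique: partial fractions — the denominator u**2 - 4*u + 3 factors, so the quotient decomposes into elementary partial fractions term by term.


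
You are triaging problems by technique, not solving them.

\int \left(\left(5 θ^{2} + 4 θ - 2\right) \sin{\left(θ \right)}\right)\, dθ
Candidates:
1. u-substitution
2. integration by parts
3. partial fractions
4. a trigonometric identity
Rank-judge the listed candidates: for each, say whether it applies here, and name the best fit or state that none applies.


Best approach: integration by parts — differentiate 5 θ^{2} + 4 θ - 2, integrate \sin{\left(θ \right)}: each pass lowers the polynomial degree, so parts terminates.
- u-substitution: no subexpression of the integrand serves as a whole-integral substitution inner — individual terms may offer their own, but none carries its derivative as a factor of the full integrand; a working change of variable would have to be constructed from outside the expression.
- integration by parts — a fit — the right tool for this form.
- partial fractions — the expression is not a ratio of polynomials that decomposes further.
- a trigonometric identity — the trigonometric factor has no even power to reduce and no cross-frequency product to convert — the standard power-reduction and product-to-sum identities do not engage it.


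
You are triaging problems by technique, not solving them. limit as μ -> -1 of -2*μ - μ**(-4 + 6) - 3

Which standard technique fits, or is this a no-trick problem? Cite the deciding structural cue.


Verdict: no special technique — nothing blocks direct substitution at -1: plug in and finish.


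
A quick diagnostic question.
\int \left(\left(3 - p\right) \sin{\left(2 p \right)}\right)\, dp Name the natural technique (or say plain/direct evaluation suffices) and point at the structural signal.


Technique: integration by parts — a polynomial 3 - p against the kernel \sin{\left(2 p \right)} is the signature bounded-ladder case for integration by parts.


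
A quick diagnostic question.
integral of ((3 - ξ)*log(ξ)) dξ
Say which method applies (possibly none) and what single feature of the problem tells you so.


Technique: integration by parts — a polynomial next to log(ξ): integrate the polynomial, differentiate the log, and the integral simplifies in one pass.


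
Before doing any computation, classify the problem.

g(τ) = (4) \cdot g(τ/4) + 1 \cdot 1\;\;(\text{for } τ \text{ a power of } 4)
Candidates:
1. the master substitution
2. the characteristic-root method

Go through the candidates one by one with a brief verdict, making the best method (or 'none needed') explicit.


Technique: the master substitution — the argument shrinks by the factor 4, so measure the index on a logarithmic scale and the recursion becomes a shift.
- the master substitution — yes, a natural case for it.
- the characteristic-root method: the recursion divides its index rather than shifting it — outside the constant-shift family the root method covers.


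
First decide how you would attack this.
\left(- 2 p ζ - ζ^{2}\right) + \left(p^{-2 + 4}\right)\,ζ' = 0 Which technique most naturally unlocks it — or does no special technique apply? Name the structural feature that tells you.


Diagnosis: the homogeneous substitution — scaling p and ζ together leaves the slope fixed — it depends only on ζ/p, so substitute the ratio. A Bernoulli substitution is a fair alternative on this equation directly; the homogeneous reading takes it as given.


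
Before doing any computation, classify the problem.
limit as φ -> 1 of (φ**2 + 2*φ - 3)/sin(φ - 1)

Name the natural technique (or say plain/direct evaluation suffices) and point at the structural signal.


Technique: l'Hôpital's rule (0/0) — plug in 1: top and bottom both hit zero, so differentiate each and retry. One could equally expand both pieces locally and compare leading terms; the rule does that in one stroke.


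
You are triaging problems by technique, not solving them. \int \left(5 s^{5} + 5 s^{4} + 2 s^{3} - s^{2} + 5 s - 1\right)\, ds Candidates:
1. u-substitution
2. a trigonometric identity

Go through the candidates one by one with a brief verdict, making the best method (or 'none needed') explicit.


Best approach: no special technique — a term-by-term power-rule job in s; no substitution or rearrangement earns its keep here.
- u-substitution: no substitution does more than relabel what direct integration already handles.
- a trigonometric identity — there is no trigonometric structure at all — the integrand carries no sine or cosine to rewrite.


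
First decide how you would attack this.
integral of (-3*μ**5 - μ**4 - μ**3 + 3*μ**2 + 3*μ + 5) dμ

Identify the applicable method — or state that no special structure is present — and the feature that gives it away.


Method: no special technique — a term-by-term power-rule job in μ; no substitution or rearrangement earns its keep here.


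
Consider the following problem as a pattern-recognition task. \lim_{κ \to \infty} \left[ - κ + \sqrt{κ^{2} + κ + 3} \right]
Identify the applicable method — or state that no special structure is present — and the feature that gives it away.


Diagnosis: conjugate multiplication — infinity minus infinity with a radical in play — multiply by the conjugate so the divergences of \sqrt{κ^{2} + κ + 3} and κ annihilate.


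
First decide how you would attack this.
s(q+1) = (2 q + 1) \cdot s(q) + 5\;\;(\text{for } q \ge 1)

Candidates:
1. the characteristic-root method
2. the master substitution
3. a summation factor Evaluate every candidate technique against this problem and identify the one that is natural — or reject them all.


Method: a summation factor — normalize by the running product of 2 q + 1: the left side becomes a difference, and differences sum.
- the characteristic-root method: an index-dependent weight blocks the pure exponential ansatz.
- the master substitution: the recursive argument is a shift of the index, not a fixed fraction of it.
- a summation factor — applies; the problem has the shape this method handles.


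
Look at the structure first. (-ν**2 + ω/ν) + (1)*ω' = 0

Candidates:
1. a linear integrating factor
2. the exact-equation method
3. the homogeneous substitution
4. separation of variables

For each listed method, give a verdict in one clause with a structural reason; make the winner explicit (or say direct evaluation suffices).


Method: a linear integrating factor — linear in the unknown with genuine forcing: multiply through by the exponential of the integrated coefficient and the left side closes into one derivative.
- a linear integrating factor: yes — fits the structure here.
- the exact-equation method: exactness fails on the nose — the mixed partials do not match.
- the homogeneous substitution: the ratio substitution does not collapse this equation.
- separation of variables: no algebra isolates the independent variable on one side and the unknown on the other.
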